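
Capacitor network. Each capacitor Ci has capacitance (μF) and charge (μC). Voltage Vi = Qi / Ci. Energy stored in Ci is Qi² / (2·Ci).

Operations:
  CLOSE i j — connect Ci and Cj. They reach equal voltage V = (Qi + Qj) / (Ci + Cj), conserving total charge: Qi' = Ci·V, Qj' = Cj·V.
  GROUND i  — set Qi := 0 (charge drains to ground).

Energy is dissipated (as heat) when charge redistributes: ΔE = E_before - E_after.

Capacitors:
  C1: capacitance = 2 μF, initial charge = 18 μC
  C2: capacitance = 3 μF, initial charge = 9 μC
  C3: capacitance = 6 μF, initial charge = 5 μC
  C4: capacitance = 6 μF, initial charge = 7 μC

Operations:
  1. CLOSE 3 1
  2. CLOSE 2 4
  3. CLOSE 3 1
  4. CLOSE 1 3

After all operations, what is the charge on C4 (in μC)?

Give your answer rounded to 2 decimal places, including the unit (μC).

Answer: 10.67 μC

Derivation:
Initial: C1(2μF, Q=18μC, V=9.00V), C2(3μF, Q=9μC, V=3.00V), C3(6μF, Q=5μC, V=0.83V), C4(6μF, Q=7μC, V=1.17V)
Op 1: CLOSE 3-1: Q_total=23.00, C_total=8.00, V=2.88; Q3=17.25, Q1=5.75; dissipated=50.021
Op 2: CLOSE 2-4: Q_total=16.00, C_total=9.00, V=1.78; Q2=5.33, Q4=10.67; dissipated=3.361
Op 3: CLOSE 3-1: Q_total=23.00, C_total=8.00, V=2.88; Q3=17.25, Q1=5.75; dissipated=0.000
Op 4: CLOSE 1-3: Q_total=23.00, C_total=8.00, V=2.88; Q1=5.75, Q3=17.25; dissipated=0.000
Final charges: Q1=5.75, Q2=5.33, Q3=17.25, Q4=10.67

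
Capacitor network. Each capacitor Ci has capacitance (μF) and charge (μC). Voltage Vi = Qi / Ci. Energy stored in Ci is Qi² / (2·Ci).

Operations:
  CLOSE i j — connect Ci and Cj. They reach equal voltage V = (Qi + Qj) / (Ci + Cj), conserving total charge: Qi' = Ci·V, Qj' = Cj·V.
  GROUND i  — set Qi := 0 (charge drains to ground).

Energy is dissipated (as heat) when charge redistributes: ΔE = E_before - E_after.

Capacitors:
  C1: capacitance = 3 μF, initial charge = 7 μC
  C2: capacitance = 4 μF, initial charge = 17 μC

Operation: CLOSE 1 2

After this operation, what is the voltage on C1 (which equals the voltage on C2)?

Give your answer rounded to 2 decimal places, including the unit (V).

Answer: 3.43 V

Derivation:
Initial: C1(3μF, Q=7μC, V=2.33V), C2(4μF, Q=17μC, V=4.25V)
Op 1: CLOSE 1-2: Q_total=24.00, C_total=7.00, V=3.43; Q1=10.29, Q2=13.71; dissipated=3.149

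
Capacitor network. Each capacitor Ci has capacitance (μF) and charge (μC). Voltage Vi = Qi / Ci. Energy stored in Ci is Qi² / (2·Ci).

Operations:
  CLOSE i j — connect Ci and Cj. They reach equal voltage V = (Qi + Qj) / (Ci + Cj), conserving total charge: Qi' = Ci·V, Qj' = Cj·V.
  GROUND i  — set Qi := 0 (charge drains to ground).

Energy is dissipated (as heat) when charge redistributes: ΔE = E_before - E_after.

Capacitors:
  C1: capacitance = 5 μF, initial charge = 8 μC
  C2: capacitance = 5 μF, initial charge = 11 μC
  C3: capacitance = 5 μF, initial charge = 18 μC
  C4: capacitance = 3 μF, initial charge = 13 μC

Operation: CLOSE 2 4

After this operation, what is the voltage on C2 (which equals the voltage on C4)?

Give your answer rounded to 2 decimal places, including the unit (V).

Initial: C1(5μF, Q=8μC, V=1.60V), C2(5μF, Q=11μC, V=2.20V), C3(5μF, Q=18μC, V=3.60V), C4(3μF, Q=13μC, V=4.33V)
Op 1: CLOSE 2-4: Q_total=24.00, C_total=8.00, V=3.00; Q2=15.00, Q4=9.00; dissipated=4.267

Answer: 3.00 V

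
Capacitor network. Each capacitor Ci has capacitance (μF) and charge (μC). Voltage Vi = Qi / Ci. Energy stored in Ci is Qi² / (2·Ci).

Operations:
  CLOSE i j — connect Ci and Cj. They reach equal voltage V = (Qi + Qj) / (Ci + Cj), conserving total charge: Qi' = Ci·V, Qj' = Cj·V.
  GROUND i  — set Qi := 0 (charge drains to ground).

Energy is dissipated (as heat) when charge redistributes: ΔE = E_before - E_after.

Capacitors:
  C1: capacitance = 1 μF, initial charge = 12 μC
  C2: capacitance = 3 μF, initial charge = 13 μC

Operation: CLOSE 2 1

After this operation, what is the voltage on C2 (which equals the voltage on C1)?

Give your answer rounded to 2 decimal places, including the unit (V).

Initial: C1(1μF, Q=12μC, V=12.00V), C2(3μF, Q=13μC, V=4.33V)
Op 1: CLOSE 2-1: Q_total=25.00, C_total=4.00, V=6.25; Q2=18.75, Q1=6.25; dissipated=22.042

Answer: 6.25 V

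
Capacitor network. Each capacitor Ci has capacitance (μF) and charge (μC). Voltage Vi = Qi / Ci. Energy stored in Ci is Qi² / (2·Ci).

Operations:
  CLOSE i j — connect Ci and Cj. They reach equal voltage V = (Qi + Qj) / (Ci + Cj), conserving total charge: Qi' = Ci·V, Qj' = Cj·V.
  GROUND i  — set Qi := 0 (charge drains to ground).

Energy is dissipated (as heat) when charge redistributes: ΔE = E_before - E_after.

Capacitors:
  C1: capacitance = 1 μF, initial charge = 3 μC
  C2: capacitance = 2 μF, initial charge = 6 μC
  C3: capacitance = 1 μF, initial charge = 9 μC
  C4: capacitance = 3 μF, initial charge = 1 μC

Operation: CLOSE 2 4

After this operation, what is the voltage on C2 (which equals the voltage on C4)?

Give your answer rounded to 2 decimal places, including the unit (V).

Answer: 1.40 V

Derivation:
Initial: C1(1μF, Q=3μC, V=3.00V), C2(2μF, Q=6μC, V=3.00V), C3(1μF, Q=9μC, V=9.00V), C4(3μF, Q=1μC, V=0.33V)
Op 1: CLOSE 2-4: Q_total=7.00, C_total=5.00, V=1.40; Q2=2.80, Q4=4.20; dissipated=4.267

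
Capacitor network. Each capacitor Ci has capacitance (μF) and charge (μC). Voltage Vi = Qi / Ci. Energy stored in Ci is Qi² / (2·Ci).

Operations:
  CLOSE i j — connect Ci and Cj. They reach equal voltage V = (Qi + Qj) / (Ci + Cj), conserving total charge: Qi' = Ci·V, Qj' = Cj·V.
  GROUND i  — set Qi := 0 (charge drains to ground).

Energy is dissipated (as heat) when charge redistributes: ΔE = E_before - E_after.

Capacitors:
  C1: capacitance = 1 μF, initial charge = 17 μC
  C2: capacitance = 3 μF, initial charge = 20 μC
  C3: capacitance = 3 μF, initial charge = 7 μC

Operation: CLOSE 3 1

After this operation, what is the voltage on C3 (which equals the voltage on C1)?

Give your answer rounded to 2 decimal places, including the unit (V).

Initial: C1(1μF, Q=17μC, V=17.00V), C2(3μF, Q=20μC, V=6.67V), C3(3μF, Q=7μC, V=2.33V)
Op 1: CLOSE 3-1: Q_total=24.00, C_total=4.00, V=6.00; Q3=18.00, Q1=6.00; dissipated=80.667

Answer: 6.00 V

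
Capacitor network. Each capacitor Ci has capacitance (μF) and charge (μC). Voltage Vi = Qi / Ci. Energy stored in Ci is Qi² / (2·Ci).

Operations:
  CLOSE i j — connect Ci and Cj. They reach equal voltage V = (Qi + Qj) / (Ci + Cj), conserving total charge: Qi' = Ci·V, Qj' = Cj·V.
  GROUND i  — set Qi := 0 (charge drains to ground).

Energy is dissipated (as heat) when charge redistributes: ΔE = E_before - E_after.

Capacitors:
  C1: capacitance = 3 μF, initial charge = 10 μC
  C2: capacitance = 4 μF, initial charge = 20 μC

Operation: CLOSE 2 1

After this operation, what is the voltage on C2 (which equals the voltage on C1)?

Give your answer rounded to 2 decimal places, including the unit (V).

Answer: 4.29 V

Derivation:
Initial: C1(3μF, Q=10μC, V=3.33V), C2(4μF, Q=20μC, V=5.00V)
Op 1: CLOSE 2-1: Q_total=30.00, C_total=7.00, V=4.29; Q2=17.14, Q1=12.86; dissipated=2.381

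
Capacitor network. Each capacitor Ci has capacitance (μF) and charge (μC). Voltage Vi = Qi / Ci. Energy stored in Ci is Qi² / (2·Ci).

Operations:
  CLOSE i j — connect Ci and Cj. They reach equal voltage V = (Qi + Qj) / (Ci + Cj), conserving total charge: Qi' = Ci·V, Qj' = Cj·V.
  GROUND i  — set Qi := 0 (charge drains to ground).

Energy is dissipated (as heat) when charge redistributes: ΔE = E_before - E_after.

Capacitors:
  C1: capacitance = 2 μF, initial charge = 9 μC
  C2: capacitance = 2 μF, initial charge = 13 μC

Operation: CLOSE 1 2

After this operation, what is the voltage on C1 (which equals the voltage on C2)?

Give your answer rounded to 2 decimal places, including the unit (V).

Answer: 5.50 V

Derivation:
Initial: C1(2μF, Q=9μC, V=4.50V), C2(2μF, Q=13μC, V=6.50V)
Op 1: CLOSE 1-2: Q_total=22.00, C_total=4.00, V=5.50; Q1=11.00, Q2=11.00; dissipated=2.000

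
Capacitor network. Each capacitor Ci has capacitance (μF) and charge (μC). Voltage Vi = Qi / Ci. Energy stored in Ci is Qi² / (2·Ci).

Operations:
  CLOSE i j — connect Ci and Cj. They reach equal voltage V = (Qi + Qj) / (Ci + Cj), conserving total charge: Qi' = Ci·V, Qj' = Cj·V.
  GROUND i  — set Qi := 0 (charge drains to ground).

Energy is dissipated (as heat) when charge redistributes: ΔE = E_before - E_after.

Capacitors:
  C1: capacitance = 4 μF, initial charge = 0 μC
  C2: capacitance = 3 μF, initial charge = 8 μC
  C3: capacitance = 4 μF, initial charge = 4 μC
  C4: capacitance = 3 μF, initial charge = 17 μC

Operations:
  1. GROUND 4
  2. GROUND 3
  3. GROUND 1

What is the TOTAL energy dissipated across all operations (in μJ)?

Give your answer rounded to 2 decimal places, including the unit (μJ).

Answer: 50.17 μJ

Derivation:
Initial: C1(4μF, Q=0μC, V=0.00V), C2(3μF, Q=8μC, V=2.67V), C3(4μF, Q=4μC, V=1.00V), C4(3μF, Q=17μC, V=5.67V)
Op 1: GROUND 4: Q4=0; energy lost=48.167
Op 2: GROUND 3: Q3=0; energy lost=2.000
Op 3: GROUND 1: Q1=0; energy lost=0.000
Total dissipated: 50.167 μJ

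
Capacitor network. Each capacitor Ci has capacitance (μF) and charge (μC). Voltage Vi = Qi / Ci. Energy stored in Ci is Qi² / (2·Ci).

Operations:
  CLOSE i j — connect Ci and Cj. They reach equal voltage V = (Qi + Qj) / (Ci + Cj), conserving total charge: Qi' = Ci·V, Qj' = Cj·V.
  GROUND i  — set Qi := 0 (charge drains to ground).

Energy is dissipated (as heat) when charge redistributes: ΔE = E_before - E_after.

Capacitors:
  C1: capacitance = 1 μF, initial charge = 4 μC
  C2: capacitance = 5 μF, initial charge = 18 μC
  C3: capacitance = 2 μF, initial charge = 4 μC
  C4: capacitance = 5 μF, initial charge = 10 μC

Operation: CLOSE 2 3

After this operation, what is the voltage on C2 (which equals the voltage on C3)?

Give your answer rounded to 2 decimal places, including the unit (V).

Answer: 3.14 V

Derivation:
Initial: C1(1μF, Q=4μC, V=4.00V), C2(5μF, Q=18μC, V=3.60V), C3(2μF, Q=4μC, V=2.00V), C4(5μF, Q=10μC, V=2.00V)
Op 1: CLOSE 2-3: Q_total=22.00, C_total=7.00, V=3.14; Q2=15.71, Q3=6.29; dissipated=1.829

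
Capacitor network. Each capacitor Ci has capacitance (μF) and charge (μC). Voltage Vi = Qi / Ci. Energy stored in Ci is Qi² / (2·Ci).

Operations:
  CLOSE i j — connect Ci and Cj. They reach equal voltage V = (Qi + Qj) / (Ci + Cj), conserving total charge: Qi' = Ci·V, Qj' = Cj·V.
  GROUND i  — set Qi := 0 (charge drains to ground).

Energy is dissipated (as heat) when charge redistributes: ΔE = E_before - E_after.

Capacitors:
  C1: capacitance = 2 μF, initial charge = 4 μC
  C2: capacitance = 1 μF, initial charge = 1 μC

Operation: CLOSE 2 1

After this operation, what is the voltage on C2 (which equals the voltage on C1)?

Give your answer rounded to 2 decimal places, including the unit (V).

Initial: C1(2μF, Q=4μC, V=2.00V), C2(1μF, Q=1μC, V=1.00V)
Op 1: CLOSE 2-1: Q_total=5.00, C_total=3.00, V=1.67; Q2=1.67, Q1=3.33; dissipated=0.333

Answer: 1.67 V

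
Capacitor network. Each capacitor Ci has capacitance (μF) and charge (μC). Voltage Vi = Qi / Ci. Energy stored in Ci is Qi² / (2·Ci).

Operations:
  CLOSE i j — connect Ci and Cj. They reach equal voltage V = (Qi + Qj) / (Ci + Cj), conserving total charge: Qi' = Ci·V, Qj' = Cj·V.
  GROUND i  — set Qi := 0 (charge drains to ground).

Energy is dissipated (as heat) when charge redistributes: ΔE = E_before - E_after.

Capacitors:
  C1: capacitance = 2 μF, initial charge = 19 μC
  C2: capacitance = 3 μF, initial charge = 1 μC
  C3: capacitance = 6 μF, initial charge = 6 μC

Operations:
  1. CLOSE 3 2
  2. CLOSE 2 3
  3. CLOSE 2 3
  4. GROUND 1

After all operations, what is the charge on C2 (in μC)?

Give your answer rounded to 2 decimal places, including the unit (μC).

Answer: 2.33 μC

Derivation:
Initial: C1(2μF, Q=19μC, V=9.50V), C2(3μF, Q=1μC, V=0.33V), C3(6μF, Q=6μC, V=1.00V)
Op 1: CLOSE 3-2: Q_total=7.00, C_total=9.00, V=0.78; Q3=4.67, Q2=2.33; dissipated=0.444
Op 2: CLOSE 2-3: Q_total=7.00, C_total=9.00, V=0.78; Q2=2.33, Q3=4.67; dissipated=0.000
Op 3: CLOSE 2-3: Q_total=7.00, C_total=9.00, V=0.78; Q2=2.33, Q3=4.67; dissipated=0.000
Op 4: GROUND 1: Q1=0; energy lost=90.250
Final charges: Q1=0.00, Q2=2.33, Q3=4.67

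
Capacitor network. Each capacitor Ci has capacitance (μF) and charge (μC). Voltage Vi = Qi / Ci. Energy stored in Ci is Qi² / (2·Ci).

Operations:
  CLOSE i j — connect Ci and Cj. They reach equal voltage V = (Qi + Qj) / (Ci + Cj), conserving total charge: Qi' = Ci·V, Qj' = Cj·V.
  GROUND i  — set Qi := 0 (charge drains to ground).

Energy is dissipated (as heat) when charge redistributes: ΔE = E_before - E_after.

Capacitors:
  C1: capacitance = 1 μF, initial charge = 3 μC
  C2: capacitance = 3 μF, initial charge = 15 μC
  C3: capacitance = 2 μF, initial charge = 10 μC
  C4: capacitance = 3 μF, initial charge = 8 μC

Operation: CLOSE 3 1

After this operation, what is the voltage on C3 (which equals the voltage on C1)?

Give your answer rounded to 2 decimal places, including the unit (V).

Initial: C1(1μF, Q=3μC, V=3.00V), C2(3μF, Q=15μC, V=5.00V), C3(2μF, Q=10μC, V=5.00V), C4(3μF, Q=8μC, V=2.67V)
Op 1: CLOSE 3-1: Q_total=13.00, C_total=3.00, V=4.33; Q3=8.67, Q1=4.33; dissipated=1.333

Answer: 4.33 V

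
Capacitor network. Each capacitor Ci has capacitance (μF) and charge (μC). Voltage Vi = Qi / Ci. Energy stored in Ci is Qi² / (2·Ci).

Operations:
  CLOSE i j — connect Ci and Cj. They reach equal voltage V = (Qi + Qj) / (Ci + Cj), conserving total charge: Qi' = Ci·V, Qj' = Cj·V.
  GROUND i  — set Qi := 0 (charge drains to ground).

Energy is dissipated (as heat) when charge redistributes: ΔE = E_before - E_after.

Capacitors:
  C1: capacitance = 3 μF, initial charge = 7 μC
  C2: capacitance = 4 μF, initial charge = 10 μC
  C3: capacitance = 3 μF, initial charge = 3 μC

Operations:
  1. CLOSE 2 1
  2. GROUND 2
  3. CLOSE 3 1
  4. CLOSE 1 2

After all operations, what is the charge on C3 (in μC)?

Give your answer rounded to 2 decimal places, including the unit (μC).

Initial: C1(3μF, Q=7μC, V=2.33V), C2(4μF, Q=10μC, V=2.50V), C3(3μF, Q=3μC, V=1.00V)
Op 1: CLOSE 2-1: Q_total=17.00, C_total=7.00, V=2.43; Q2=9.71, Q1=7.29; dissipated=0.024
Op 2: GROUND 2: Q2=0; energy lost=11.796
Op 3: CLOSE 3-1: Q_total=10.29, C_total=6.00, V=1.71; Q3=5.14, Q1=5.14; dissipated=1.531
Op 4: CLOSE 1-2: Q_total=5.14, C_total=7.00, V=0.73; Q1=2.20, Q2=2.94; dissipated=2.519
Final charges: Q1=2.20, Q2=2.94, Q3=5.14

Answer: 5.14 μC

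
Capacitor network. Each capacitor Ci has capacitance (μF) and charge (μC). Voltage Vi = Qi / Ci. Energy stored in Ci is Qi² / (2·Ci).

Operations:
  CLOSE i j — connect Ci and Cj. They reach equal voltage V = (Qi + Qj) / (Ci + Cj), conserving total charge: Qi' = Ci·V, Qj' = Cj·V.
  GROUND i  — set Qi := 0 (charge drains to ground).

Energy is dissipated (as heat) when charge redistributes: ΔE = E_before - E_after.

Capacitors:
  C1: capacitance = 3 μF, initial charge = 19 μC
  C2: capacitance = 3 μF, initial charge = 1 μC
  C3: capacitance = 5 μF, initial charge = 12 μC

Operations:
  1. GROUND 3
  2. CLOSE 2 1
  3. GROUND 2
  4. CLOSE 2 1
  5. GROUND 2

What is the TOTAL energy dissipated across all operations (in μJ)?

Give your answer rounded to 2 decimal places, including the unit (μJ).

Answer: 70.57 μJ

Derivation:
Initial: C1(3μF, Q=19μC, V=6.33V), C2(3μF, Q=1μC, V=0.33V), C3(5μF, Q=12μC, V=2.40V)
Op 1: GROUND 3: Q3=0; energy lost=14.400
Op 2: CLOSE 2-1: Q_total=20.00, C_total=6.00, V=3.33; Q2=10.00, Q1=10.00; dissipated=27.000
Op 3: GROUND 2: Q2=0; energy lost=16.667
Op 4: CLOSE 2-1: Q_total=10.00, C_total=6.00, V=1.67; Q2=5.00, Q1=5.00; dissipated=8.333
Op 5: GROUND 2: Q2=0; energy lost=4.167
Total dissipated: 70.567 μJ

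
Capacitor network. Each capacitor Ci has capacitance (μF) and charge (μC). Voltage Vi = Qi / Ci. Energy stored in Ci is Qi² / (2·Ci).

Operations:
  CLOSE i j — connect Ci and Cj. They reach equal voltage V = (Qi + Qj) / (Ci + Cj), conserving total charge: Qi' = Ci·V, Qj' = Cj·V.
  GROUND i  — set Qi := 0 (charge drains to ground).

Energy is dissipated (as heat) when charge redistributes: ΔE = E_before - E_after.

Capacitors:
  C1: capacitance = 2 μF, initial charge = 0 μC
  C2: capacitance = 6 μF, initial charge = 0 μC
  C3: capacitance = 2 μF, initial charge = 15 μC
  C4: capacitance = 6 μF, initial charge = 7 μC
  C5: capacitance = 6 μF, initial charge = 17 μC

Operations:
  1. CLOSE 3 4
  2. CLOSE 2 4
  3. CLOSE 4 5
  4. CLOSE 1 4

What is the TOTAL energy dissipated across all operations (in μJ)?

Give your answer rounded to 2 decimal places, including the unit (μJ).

Initial: C1(2μF, Q=0μC, V=0.00V), C2(6μF, Q=0μC, V=0.00V), C3(2μF, Q=15μC, V=7.50V), C4(6μF, Q=7μC, V=1.17V), C5(6μF, Q=17μC, V=2.83V)
Op 1: CLOSE 3-4: Q_total=22.00, C_total=8.00, V=2.75; Q3=5.50, Q4=16.50; dissipated=30.083
Op 2: CLOSE 2-4: Q_total=16.50, C_total=12.00, V=1.38; Q2=8.25, Q4=8.25; dissipated=11.344
Op 3: CLOSE 4-5: Q_total=25.25, C_total=12.00, V=2.10; Q4=12.62, Q5=12.62; dissipated=3.190
Op 4: CLOSE 1-4: Q_total=12.62, C_total=8.00, V=1.58; Q1=3.16, Q4=9.47; dissipated=3.321
Total dissipated: 47.938 μJ

Answer: 47.94 μJ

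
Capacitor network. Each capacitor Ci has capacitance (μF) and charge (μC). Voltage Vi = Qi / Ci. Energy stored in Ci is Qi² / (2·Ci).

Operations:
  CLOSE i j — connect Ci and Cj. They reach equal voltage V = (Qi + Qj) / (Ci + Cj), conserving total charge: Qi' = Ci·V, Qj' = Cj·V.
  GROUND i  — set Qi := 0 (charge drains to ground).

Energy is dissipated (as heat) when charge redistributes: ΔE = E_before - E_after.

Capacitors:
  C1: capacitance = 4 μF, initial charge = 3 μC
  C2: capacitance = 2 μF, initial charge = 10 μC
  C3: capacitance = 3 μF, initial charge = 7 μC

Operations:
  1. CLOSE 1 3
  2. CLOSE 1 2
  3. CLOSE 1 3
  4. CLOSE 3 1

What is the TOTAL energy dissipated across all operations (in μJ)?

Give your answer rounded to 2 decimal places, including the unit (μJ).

Initial: C1(4μF, Q=3μC, V=0.75V), C2(2μF, Q=10μC, V=5.00V), C3(3μF, Q=7μC, V=2.33V)
Op 1: CLOSE 1-3: Q_total=10.00, C_total=7.00, V=1.43; Q1=5.71, Q3=4.29; dissipated=2.149
Op 2: CLOSE 1-2: Q_total=15.71, C_total=6.00, V=2.62; Q1=10.48, Q2=5.24; dissipated=8.503
Op 3: CLOSE 1-3: Q_total=14.76, C_total=7.00, V=2.11; Q1=8.44, Q3=6.33; dissipated=1.215
Op 4: CLOSE 3-1: Q_total=14.76, C_total=7.00, V=2.11; Q3=6.33, Q1=8.44; dissipated=0.000
Total dissipated: 11.867 μJ

Answer: 11.87 μJ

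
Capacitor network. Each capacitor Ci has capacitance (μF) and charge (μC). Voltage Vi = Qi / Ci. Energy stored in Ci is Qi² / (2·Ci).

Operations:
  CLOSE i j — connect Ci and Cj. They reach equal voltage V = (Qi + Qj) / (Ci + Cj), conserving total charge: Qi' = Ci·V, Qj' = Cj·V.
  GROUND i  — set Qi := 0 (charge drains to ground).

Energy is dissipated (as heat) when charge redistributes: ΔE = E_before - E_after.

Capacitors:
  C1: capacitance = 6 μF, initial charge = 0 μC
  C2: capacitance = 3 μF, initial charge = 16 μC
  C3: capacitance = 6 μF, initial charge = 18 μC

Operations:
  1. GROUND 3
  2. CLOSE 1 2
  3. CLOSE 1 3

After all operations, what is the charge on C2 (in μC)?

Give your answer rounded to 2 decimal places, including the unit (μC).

Initial: C1(6μF, Q=0μC, V=0.00V), C2(3μF, Q=16μC, V=5.33V), C3(6μF, Q=18μC, V=3.00V)
Op 1: GROUND 3: Q3=0; energy lost=27.000
Op 2: CLOSE 1-2: Q_total=16.00, C_total=9.00, V=1.78; Q1=10.67, Q2=5.33; dissipated=28.444
Op 3: CLOSE 1-3: Q_total=10.67, C_total=12.00, V=0.89; Q1=5.33, Q3=5.33; dissipated=4.741
Final charges: Q1=5.33, Q2=5.33, Q3=5.33

Answer: 5.33 μC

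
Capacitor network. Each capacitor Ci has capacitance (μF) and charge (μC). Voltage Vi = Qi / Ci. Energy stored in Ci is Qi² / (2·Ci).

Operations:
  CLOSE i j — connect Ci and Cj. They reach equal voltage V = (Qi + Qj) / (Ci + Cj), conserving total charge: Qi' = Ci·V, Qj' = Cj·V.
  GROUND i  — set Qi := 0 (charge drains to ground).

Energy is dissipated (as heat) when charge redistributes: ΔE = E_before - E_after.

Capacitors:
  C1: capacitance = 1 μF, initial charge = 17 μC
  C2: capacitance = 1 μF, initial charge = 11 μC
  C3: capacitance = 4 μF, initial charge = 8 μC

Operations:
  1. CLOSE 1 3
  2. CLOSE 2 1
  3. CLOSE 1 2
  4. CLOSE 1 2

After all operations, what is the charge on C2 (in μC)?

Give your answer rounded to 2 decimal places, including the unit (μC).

Initial: C1(1μF, Q=17μC, V=17.00V), C2(1μF, Q=11μC, V=11.00V), C3(4μF, Q=8μC, V=2.00V)
Op 1: CLOSE 1-3: Q_total=25.00, C_total=5.00, V=5.00; Q1=5.00, Q3=20.00; dissipated=90.000
Op 2: CLOSE 2-1: Q_total=16.00, C_total=2.00, V=8.00; Q2=8.00, Q1=8.00; dissipated=9.000
Op 3: CLOSE 1-2: Q_total=16.00, C_total=2.00, V=8.00; Q1=8.00, Q2=8.00; dissipated=0.000
Op 4: CLOSE 1-2: Q_total=16.00, C_total=2.00, V=8.00; Q1=8.00, Q2=8.00; dissipated=0.000
Final charges: Q1=8.00, Q2=8.00, Q3=20.00

Answer: 8.00 μC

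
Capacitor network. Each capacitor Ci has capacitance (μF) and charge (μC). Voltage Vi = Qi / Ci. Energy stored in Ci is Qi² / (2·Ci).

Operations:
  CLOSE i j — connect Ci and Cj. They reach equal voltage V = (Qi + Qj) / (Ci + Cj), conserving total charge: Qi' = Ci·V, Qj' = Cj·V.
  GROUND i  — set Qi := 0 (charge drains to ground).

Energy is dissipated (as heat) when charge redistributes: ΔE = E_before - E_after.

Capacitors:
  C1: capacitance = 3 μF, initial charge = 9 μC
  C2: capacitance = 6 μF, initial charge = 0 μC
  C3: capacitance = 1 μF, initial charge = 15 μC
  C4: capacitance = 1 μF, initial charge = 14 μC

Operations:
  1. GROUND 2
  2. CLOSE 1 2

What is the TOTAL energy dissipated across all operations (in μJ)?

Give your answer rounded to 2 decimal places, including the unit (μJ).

Answer: 9.00 μJ

Derivation:
Initial: C1(3μF, Q=9μC, V=3.00V), C2(6μF, Q=0μC, V=0.00V), C3(1μF, Q=15μC, V=15.00V), C4(1μF, Q=14μC, V=14.00V)
Op 1: GROUND 2: Q2=0; energy lost=0.000
Op 2: CLOSE 1-2: Q_total=9.00, C_total=9.00, V=1.00; Q1=3.00, Q2=6.00; dissipated=9.000
Total dissipated: 9.000 μJ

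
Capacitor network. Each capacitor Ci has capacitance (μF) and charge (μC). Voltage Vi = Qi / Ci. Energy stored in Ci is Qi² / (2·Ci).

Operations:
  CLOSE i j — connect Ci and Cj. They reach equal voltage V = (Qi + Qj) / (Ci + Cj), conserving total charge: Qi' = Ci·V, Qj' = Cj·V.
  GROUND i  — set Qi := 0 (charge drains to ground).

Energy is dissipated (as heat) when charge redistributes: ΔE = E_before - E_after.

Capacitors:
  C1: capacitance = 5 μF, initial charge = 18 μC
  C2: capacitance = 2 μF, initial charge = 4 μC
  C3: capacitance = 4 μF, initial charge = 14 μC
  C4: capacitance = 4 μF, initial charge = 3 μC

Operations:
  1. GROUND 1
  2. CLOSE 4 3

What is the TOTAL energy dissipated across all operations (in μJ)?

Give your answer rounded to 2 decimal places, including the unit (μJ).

Answer: 39.96 μJ

Derivation:
Initial: C1(5μF, Q=18μC, V=3.60V), C2(2μF, Q=4μC, V=2.00V), C3(4μF, Q=14μC, V=3.50V), C4(4μF, Q=3μC, V=0.75V)
Op 1: GROUND 1: Q1=0; energy lost=32.400
Op 2: CLOSE 4-3: Q_total=17.00, C_total=8.00, V=2.12; Q4=8.50, Q3=8.50; dissipated=7.562
Total dissipated: 39.962 μJ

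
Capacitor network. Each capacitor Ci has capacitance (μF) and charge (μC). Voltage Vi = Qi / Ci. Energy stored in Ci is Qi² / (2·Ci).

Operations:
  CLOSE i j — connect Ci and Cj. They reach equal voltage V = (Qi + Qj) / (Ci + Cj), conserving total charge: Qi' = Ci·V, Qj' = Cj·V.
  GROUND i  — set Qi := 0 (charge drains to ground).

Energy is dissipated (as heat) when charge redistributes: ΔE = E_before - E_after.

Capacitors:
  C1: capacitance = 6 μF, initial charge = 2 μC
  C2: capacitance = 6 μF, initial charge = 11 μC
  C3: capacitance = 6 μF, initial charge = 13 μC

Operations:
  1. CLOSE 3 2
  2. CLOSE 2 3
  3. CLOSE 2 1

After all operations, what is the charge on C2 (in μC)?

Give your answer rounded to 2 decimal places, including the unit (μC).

Answer: 7.00 μC

Derivation:
Initial: C1(6μF, Q=2μC, V=0.33V), C2(6μF, Q=11μC, V=1.83V), C3(6μF, Q=13μC, V=2.17V)
Op 1: CLOSE 3-2: Q_total=24.00, C_total=12.00, V=2.00; Q3=12.00, Q2=12.00; dissipated=0.167
Op 2: CLOSE 2-3: Q_total=24.00, C_total=12.00, V=2.00; Q2=12.00, Q3=12.00; dissipated=0.000
Op 3: CLOSE 2-1: Q_total=14.00, C_total=12.00, V=1.17; Q2=7.00, Q1=7.00; dissipated=4.167
Final charges: Q1=7.00, Q2=7.00, Q3=12.00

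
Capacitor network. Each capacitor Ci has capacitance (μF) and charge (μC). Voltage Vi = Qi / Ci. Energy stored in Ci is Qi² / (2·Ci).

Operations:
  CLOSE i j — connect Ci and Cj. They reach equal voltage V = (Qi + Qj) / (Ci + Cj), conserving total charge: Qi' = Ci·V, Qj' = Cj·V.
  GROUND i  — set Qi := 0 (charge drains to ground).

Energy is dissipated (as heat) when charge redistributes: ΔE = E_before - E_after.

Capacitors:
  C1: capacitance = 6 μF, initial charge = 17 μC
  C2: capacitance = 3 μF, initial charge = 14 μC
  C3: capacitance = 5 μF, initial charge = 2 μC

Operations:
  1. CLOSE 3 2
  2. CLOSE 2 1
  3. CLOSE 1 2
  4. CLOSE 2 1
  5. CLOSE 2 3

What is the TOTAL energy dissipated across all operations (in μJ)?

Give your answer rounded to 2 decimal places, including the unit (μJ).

Answer: 18.05 μJ

Derivation:
Initial: C1(6μF, Q=17μC, V=2.83V), C2(3μF, Q=14μC, V=4.67V), C3(5μF, Q=2μC, V=0.40V)
Op 1: CLOSE 3-2: Q_total=16.00, C_total=8.00, V=2.00; Q3=10.00, Q2=6.00; dissipated=17.067
Op 2: CLOSE 2-1: Q_total=23.00, C_total=9.00, V=2.56; Q2=7.67, Q1=15.33; dissipated=0.694
Op 3: CLOSE 1-2: Q_total=23.00, C_total=9.00, V=2.56; Q1=15.33, Q2=7.67; dissipated=0.000
Op 4: CLOSE 2-1: Q_total=23.00, C_total=9.00, V=2.56; Q2=7.67, Q1=15.33; dissipated=0.000
Op 5: CLOSE 2-3: Q_total=17.67, C_total=8.00, V=2.21; Q2=6.62, Q3=11.04; dissipated=0.289
Total dissipated: 18.050 μJ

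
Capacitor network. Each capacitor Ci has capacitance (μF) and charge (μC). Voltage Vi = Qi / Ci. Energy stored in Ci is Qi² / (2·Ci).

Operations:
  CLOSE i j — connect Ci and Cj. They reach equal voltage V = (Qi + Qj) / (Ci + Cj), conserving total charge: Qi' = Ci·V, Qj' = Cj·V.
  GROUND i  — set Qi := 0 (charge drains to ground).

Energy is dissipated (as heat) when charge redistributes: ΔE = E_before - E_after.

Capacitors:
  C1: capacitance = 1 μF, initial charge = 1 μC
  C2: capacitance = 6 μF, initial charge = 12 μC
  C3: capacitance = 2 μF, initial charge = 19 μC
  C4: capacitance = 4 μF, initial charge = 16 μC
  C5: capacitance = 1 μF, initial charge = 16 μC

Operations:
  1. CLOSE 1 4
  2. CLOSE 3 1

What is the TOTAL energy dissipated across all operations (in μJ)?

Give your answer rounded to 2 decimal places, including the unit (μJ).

Answer: 16.00 μJ

Derivation:
Initial: C1(1μF, Q=1μC, V=1.00V), C2(6μF, Q=12μC, V=2.00V), C3(2μF, Q=19μC, V=9.50V), C4(4μF, Q=16μC, V=4.00V), C5(1μF, Q=16μC, V=16.00V)
Op 1: CLOSE 1-4: Q_total=17.00, C_total=5.00, V=3.40; Q1=3.40, Q4=13.60; dissipated=3.600
Op 2: CLOSE 3-1: Q_total=22.40, C_total=3.00, V=7.47; Q3=14.93, Q1=7.47; dissipated=12.403
Total dissipated: 16.003 μJ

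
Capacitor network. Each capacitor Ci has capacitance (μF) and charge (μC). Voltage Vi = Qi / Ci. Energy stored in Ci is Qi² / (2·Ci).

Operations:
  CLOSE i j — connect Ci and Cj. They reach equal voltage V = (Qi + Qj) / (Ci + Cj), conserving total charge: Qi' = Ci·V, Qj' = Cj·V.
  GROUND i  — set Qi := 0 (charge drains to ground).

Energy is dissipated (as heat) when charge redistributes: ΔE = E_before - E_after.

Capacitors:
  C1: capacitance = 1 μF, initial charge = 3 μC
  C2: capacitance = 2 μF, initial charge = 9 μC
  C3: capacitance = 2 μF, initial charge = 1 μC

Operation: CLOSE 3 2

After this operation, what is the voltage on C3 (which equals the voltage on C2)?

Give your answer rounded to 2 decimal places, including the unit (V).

Initial: C1(1μF, Q=3μC, V=3.00V), C2(2μF, Q=9μC, V=4.50V), C3(2μF, Q=1μC, V=0.50V)
Op 1: CLOSE 3-2: Q_total=10.00, C_total=4.00, V=2.50; Q3=5.00, Q2=5.00; dissipated=8.000

Answer: 2.50 V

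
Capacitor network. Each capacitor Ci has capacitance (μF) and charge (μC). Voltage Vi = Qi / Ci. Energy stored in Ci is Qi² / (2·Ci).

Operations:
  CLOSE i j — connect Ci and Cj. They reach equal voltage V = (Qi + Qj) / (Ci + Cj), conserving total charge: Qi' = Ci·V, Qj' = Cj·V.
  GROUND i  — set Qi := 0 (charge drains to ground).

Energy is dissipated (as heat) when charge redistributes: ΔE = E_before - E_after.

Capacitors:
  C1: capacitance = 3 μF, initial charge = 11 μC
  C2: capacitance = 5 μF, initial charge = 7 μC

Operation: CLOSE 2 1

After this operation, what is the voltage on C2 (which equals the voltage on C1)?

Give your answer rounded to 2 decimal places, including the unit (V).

Answer: 2.25 V

Derivation:
Initial: C1(3μF, Q=11μC, V=3.67V), C2(5μF, Q=7μC, V=1.40V)
Op 1: CLOSE 2-1: Q_total=18.00, C_total=8.00, V=2.25; Q2=11.25, Q1=6.75; dissipated=4.817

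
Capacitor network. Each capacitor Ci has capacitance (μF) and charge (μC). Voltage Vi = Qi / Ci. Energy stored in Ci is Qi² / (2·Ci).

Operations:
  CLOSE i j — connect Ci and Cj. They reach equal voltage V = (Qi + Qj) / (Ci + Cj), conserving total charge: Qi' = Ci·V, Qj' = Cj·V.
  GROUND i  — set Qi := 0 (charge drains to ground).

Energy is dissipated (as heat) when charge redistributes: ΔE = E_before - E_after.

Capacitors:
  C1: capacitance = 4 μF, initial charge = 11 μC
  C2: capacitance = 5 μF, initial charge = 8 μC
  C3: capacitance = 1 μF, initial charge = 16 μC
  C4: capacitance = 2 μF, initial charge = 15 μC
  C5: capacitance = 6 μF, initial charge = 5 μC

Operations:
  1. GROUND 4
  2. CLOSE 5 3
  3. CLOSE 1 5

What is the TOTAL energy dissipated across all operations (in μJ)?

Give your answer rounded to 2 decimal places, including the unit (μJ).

Initial: C1(4μF, Q=11μC, V=2.75V), C2(5μF, Q=8μC, V=1.60V), C3(1μF, Q=16μC, V=16.00V), C4(2μF, Q=15μC, V=7.50V), C5(6μF, Q=5μC, V=0.83V)
Op 1: GROUND 4: Q4=0; energy lost=56.250
Op 2: CLOSE 5-3: Q_total=21.00, C_total=7.00, V=3.00; Q5=18.00, Q3=3.00; dissipated=98.583
Op 3: CLOSE 1-5: Q_total=29.00, C_total=10.00, V=2.90; Q1=11.60, Q5=17.40; dissipated=0.075
Total dissipated: 154.908 μJ

Answer: 154.91 μJ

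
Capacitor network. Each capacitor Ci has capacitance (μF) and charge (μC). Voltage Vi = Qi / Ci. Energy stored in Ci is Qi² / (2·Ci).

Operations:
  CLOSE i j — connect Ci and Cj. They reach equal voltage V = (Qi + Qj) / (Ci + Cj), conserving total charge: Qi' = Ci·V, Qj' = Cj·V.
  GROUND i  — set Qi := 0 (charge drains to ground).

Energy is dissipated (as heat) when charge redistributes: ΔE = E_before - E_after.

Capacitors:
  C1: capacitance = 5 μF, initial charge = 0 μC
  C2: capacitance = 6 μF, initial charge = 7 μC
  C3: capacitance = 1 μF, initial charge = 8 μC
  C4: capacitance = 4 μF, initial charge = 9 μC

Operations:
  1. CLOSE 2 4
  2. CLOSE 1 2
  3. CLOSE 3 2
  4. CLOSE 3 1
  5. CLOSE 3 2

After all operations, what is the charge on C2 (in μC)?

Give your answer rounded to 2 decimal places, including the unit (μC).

Answer: 10.62 μC

Derivation:
Initial: C1(5μF, Q=0μC, V=0.00V), C2(6μF, Q=7μC, V=1.17V), C3(1μF, Q=8μC, V=8.00V), C4(4μF, Q=9μC, V=2.25V)
Op 1: CLOSE 2-4: Q_total=16.00, C_total=10.00, V=1.60; Q2=9.60, Q4=6.40; dissipated=1.408
Op 2: CLOSE 1-2: Q_total=9.60, C_total=11.00, V=0.87; Q1=4.36, Q2=5.24; dissipated=3.491
Op 3: CLOSE 3-2: Q_total=13.24, C_total=7.00, V=1.89; Q3=1.89, Q2=11.35; dissipated=21.771
Op 4: CLOSE 3-1: Q_total=6.25, C_total=6.00, V=1.04; Q3=1.04, Q1=5.21; dissipated=0.432
Op 5: CLOSE 3-2: Q_total=12.39, C_total=7.00, V=1.77; Q3=1.77, Q2=10.62; dissipated=0.309
Final charges: Q1=5.21, Q2=10.62, Q3=1.77, Q4=6.40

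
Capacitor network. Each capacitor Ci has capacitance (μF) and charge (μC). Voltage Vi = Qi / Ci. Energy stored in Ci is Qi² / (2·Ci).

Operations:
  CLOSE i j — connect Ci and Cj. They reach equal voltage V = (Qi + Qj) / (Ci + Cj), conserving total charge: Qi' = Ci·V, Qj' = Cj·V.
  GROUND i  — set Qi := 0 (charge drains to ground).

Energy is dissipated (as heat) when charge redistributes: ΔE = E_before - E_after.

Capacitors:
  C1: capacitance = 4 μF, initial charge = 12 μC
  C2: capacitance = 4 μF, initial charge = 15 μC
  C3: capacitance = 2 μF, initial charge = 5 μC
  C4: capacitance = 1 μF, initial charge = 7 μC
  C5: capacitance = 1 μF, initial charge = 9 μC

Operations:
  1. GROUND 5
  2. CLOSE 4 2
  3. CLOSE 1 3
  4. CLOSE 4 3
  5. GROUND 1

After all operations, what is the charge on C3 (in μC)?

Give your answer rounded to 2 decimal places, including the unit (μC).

Initial: C1(4μF, Q=12μC, V=3.00V), C2(4μF, Q=15μC, V=3.75V), C3(2μF, Q=5μC, V=2.50V), C4(1μF, Q=7μC, V=7.00V), C5(1μF, Q=9μC, V=9.00V)
Op 1: GROUND 5: Q5=0; energy lost=40.500
Op 2: CLOSE 4-2: Q_total=22.00, C_total=5.00, V=4.40; Q4=4.40, Q2=17.60; dissipated=4.225
Op 3: CLOSE 1-3: Q_total=17.00, C_total=6.00, V=2.83; Q1=11.33, Q3=5.67; dissipated=0.167
Op 4: CLOSE 4-3: Q_total=10.07, C_total=3.00, V=3.36; Q4=3.36, Q3=6.71; dissipated=0.818
Op 5: GROUND 1: Q1=0; energy lost=16.056
Final charges: Q1=0.00, Q2=17.60, Q3=6.71, Q4=3.36, Q5=0.00

Answer: 6.71 μC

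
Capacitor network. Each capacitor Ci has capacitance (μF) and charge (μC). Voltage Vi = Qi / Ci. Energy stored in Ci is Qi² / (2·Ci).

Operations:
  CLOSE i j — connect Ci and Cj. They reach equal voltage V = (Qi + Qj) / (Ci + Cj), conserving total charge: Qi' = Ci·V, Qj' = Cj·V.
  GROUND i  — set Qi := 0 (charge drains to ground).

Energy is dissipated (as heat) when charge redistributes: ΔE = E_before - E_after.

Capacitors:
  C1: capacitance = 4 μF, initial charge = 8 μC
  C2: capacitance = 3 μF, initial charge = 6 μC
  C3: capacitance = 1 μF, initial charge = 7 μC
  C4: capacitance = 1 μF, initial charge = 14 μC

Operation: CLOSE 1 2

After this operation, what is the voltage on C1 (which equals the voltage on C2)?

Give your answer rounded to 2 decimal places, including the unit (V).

Answer: 2.00 V

Derivation:
Initial: C1(4μF, Q=8μC, V=2.00V), C2(3μF, Q=6μC, V=2.00V), C3(1μF, Q=7μC, V=7.00V), C4(1μF, Q=14μC, V=14.00V)
Op 1: CLOSE 1-2: Q_total=14.00, C_total=7.00, V=2.00; Q1=8.00, Q2=6.00; dissipated=0.000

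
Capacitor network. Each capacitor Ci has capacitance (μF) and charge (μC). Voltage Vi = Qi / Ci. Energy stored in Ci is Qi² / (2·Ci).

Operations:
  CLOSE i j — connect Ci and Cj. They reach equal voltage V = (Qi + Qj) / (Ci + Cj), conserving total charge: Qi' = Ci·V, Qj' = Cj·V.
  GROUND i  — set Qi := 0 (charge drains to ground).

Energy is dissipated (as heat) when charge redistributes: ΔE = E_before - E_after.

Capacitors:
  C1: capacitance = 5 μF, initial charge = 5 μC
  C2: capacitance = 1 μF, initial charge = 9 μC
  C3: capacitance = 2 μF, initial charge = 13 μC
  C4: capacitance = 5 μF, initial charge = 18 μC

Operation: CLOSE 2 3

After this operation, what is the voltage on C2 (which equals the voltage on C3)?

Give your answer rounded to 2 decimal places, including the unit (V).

Initial: C1(5μF, Q=5μC, V=1.00V), C2(1μF, Q=9μC, V=9.00V), C3(2μF, Q=13μC, V=6.50V), C4(5μF, Q=18μC, V=3.60V)
Op 1: CLOSE 2-3: Q_total=22.00, C_total=3.00, V=7.33; Q2=7.33, Q3=14.67; dissipated=2.083

Answer: 7.33 V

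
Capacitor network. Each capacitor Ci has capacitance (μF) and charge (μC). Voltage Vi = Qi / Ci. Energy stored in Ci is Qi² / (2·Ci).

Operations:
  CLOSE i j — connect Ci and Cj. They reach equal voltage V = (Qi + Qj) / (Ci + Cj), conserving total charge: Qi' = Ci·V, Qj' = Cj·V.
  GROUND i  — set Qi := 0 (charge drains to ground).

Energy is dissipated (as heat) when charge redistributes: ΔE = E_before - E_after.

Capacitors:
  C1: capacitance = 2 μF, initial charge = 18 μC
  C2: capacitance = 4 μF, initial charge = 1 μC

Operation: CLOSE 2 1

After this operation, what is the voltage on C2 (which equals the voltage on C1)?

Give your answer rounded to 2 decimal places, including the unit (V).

Answer: 3.17 V

Derivation:
Initial: C1(2μF, Q=18μC, V=9.00V), C2(4μF, Q=1μC, V=0.25V)
Op 1: CLOSE 2-1: Q_total=19.00, C_total=6.00, V=3.17; Q2=12.67, Q1=6.33; dissipated=51.042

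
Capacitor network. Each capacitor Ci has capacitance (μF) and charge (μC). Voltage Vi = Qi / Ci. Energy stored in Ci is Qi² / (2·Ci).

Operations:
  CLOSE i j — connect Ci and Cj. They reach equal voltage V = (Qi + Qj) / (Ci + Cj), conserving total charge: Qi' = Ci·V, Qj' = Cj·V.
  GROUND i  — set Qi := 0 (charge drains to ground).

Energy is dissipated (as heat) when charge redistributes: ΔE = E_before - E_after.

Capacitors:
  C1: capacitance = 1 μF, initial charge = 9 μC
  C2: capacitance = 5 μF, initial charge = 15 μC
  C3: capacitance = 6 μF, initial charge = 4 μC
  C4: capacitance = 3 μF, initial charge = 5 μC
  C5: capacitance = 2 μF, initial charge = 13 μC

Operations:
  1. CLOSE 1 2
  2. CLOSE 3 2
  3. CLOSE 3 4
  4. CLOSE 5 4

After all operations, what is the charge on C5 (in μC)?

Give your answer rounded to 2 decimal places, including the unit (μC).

Answer: 7.61 μC

Derivation:
Initial: C1(1μF, Q=9μC, V=9.00V), C2(5μF, Q=15μC, V=3.00V), C3(6μF, Q=4μC, V=0.67V), C4(3μF, Q=5μC, V=1.67V), C5(2μF, Q=13μC, V=6.50V)
Op 1: CLOSE 1-2: Q_total=24.00, C_total=6.00, V=4.00; Q1=4.00, Q2=20.00; dissipated=15.000
Op 2: CLOSE 3-2: Q_total=24.00, C_total=11.00, V=2.18; Q3=13.09, Q2=10.91; dissipated=15.152
Op 3: CLOSE 3-4: Q_total=18.09, C_total=9.00, V=2.01; Q3=12.06, Q4=6.03; dissipated=0.265
Op 4: CLOSE 5-4: Q_total=19.03, C_total=5.00, V=3.81; Q5=7.61, Q4=11.42; dissipated=12.096
Final charges: Q1=4.00, Q2=10.91, Q3=12.06, Q4=11.42, Q5=7.61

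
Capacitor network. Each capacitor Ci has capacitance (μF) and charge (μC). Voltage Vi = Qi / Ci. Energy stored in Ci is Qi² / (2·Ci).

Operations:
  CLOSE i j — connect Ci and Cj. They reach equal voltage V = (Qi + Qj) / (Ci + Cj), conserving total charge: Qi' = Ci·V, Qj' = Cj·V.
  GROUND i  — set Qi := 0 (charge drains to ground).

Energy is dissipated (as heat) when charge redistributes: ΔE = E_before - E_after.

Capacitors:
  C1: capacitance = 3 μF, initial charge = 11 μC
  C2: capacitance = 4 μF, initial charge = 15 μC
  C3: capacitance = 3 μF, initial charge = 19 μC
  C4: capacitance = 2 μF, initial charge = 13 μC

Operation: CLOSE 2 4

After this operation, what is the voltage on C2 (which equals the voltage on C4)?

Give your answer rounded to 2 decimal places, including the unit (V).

Initial: C1(3μF, Q=11μC, V=3.67V), C2(4μF, Q=15μC, V=3.75V), C3(3μF, Q=19μC, V=6.33V), C4(2μF, Q=13μC, V=6.50V)
Op 1: CLOSE 2-4: Q_total=28.00, C_total=6.00, V=4.67; Q2=18.67, Q4=9.33; dissipated=5.042

Answer: 4.67 V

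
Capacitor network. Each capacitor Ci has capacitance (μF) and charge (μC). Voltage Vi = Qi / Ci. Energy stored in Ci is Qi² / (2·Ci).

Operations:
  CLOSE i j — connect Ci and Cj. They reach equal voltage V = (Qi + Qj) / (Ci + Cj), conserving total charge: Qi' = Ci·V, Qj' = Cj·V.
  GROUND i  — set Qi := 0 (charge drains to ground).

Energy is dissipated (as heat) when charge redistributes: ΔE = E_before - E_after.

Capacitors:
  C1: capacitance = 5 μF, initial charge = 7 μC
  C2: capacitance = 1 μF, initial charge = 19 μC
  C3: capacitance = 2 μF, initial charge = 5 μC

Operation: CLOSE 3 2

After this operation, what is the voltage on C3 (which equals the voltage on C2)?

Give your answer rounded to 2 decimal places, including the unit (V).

Initial: C1(5μF, Q=7μC, V=1.40V), C2(1μF, Q=19μC, V=19.00V), C3(2μF, Q=5μC, V=2.50V)
Op 1: CLOSE 3-2: Q_total=24.00, C_total=3.00, V=8.00; Q3=16.00, Q2=8.00; dissipated=90.750

Answer: 8.00 V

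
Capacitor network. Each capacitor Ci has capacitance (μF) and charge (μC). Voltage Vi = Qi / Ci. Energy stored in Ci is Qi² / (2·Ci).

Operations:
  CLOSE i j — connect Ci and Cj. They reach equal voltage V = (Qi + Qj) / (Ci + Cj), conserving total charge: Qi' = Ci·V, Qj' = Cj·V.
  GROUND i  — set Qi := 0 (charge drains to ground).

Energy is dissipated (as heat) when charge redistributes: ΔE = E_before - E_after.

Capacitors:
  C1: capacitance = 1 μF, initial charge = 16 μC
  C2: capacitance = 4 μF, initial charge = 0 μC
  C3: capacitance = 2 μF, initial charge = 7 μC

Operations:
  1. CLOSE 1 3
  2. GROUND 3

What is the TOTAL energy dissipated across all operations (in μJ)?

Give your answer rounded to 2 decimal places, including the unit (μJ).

Initial: C1(1μF, Q=16μC, V=16.00V), C2(4μF, Q=0μC, V=0.00V), C3(2μF, Q=7μC, V=3.50V)
Op 1: CLOSE 1-3: Q_total=23.00, C_total=3.00, V=7.67; Q1=7.67, Q3=15.33; dissipated=52.083
Op 2: GROUND 3: Q3=0; energy lost=58.778
Total dissipated: 110.861 μJ

Answer: 110.86 μJ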